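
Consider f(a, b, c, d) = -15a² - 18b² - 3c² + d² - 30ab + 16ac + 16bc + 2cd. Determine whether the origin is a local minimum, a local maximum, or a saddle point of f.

saddle point

The Hessian at the origin is H = [[-30, -30, 16, 0], [-30, -36, 16, 0], [16, 16, -6, 2], [0, 0, 2, 2]].
Congruent diagonalization of H (simultaneous row and column reduction) yields pivots -30, -6, 38/15, 8/19.
So there are 2 positive, 2 negative pivots.
H is indefinite, so the origin is a saddle point.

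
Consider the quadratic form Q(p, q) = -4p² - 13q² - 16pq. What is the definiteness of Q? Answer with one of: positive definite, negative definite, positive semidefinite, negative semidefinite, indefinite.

Write A = [[-4, -8], [-8, -13]].
Applying the same elementary operations to the rows and columns of A produces a congruent diagonal matrix with entries -4, 3.
That gives 1 positive, 1 negative pivots.
Hence Q is indefinite.

indefinite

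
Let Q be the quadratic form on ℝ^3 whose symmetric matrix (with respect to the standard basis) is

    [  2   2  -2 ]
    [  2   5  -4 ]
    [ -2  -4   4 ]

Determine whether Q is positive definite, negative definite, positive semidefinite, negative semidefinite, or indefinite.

positive definite

Leading principal minors: Δ_1 = 2, Δ_2 = 6, Δ_3 = 4.
All leading principal minors are positive, so by Sylvester's criterion Q is positive definite.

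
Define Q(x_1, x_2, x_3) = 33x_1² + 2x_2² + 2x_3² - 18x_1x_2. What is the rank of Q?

The associated matrix is A = [[33, -9, 0], [-9, 2, 0], [0, 0, 2]].
Applying the same elementary operations to the rows and columns of A produces a congruent diagonal matrix with entries 33, -5/11, 2.
That gives 2 positive, 1 negative pivots.
The rank is the number of nonzero pivots: 3.

3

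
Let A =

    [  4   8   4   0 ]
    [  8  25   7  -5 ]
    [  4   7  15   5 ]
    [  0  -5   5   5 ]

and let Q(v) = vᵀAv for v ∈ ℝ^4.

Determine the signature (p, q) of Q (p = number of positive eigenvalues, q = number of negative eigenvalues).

Congruent diagonalization of A (simultaneous row and column reduction) yields pivots 4, 9, 98/9, 20/49.
So there are 4 positive pivots.

(4, 0)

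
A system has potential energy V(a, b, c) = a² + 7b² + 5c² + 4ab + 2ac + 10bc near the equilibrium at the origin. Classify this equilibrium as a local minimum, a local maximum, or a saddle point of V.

The Hessian at the origin is H = [[2, 4, 2], [4, 14, 10], [2, 10, 10]].
Congruent diagonalization of H (simultaneous row and column reduction) yields pivots 2, 6, 2.
So there are 3 positive pivots.
H is positive definite, so the origin is a strict local minimum.

local minimum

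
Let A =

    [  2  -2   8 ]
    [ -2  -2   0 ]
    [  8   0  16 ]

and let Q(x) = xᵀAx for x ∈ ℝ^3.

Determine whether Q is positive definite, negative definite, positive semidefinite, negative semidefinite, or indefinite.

Applying the same elementary operations to the rows and columns of A produces a congruent diagonal matrix with entries 2, -4, 0.
Counting signs: 1 positive, 1 negative, 1 zero.
Hence Q is indefinite.

indefinite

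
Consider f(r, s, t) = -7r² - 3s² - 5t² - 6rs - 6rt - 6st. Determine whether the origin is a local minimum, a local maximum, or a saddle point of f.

The Hessian at the origin is H = [[-14, -6, -6], [-6, -6, -6], [-6, -6, -10]].
Symmetric row and column elimination reduces H to a congruent diagonal form with pivots -14, -24/7, -4.
Counting signs: 3 negative.
H is negative definite, so the origin is a strict local maximum.

local maximum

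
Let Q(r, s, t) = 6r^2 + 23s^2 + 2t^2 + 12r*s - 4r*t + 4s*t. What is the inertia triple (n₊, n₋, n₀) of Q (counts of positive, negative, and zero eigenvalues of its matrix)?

The associated matrix is A = [[6, 6, -2], [6, 23, 2], [-2, 2, 2]].
Symmetric row and column elimination reduces A to a congruent diagonal form with pivots 6, 17, 20/51.
That gives 3 positive pivots.

(3, 0, 0)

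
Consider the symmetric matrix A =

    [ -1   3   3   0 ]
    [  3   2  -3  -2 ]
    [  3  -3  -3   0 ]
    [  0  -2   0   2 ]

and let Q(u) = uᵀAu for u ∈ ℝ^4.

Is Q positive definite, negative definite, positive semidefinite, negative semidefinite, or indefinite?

indefinite

Applying the same elementary operations to the rows and columns of A produces a congruent diagonal matrix with entries -1, 11, 30/11, 6/5.
That gives 3 positive, 1 negative pivots.
Hence Q is indefinite.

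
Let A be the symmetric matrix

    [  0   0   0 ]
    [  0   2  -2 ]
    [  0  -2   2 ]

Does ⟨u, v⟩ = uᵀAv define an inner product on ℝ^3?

Symmetric row and column elimination reduces A to a congruent diagonal form with pivots 0, 2, 0.
That gives 1 positive, 2 zero pivots.
Hence Q is positive semidefinite.
⟨·,·⟩ is an inner product exactly when A is positive definite.

no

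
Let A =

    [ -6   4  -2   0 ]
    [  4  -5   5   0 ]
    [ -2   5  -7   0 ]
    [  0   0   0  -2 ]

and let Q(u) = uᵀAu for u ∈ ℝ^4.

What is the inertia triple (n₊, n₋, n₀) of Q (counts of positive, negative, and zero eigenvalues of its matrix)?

(0, 4, 0)

Congruent diagonalization of A (simultaneous row and column reduction) yields pivots -6, -7/3, -4/7, -2.
Counting signs: 4 negative.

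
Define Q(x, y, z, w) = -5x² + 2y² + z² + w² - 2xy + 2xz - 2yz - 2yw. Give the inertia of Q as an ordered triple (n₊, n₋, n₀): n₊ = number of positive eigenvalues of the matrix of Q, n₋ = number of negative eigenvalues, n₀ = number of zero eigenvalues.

Write A = [[-5, -1, 1, 0], [-1, 2, -1, -1], [1, -1, 1, 0], [0, -1, 0, 1]].
Applying the same elementary operations to the rows and columns of A produces a congruent diagonal matrix with entries -5, 11/5, 6/11, 0.
Counting signs: 2 positive, 1 negative, 1 zero.

(2, 1, 1)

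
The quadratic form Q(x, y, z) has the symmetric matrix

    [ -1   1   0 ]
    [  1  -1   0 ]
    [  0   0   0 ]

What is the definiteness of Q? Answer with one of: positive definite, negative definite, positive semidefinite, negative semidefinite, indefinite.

negative semidefinite

Row-reducing A symmetrically gives the diagonal entries -1, 0, 0.
That gives 1 negative, 2 zero pivots.
Hence Q is negative semidefinite.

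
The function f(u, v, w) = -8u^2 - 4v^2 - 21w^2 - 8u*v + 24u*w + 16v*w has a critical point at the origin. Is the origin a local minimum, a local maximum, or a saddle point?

The Hessian at the origin is H = [[-16, -8, 24], [-8, -8, 16], [24, 16, -42]].
Row-reducing H symmetrically gives the diagonal entries -16, -4, -2.
So there are 3 negative pivots.
H is negative definite, so the origin is a strict local maximum.

local maximum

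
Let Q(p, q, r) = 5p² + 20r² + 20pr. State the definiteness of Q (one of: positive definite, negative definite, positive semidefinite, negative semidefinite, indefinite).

The symmetric matrix is A = [[5, 0, 10], [0, 0, 0], [10, 0, 20]].
Applying the same elementary operations to the rows and columns of A produces a congruent diagonal matrix with entries 5, 0, 0.
Counting signs: 1 positive, 2 zero.
Hence Q is positive semidefinite.

positive semidefinite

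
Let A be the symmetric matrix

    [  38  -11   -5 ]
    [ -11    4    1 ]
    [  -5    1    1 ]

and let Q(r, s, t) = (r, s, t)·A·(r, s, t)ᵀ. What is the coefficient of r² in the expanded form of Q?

The coefficient of r² is the diagonal entry A[1,1] = 38.

38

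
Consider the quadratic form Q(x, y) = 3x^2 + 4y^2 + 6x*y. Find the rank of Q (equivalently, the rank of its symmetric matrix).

The associated matrix is A = [[3, 3], [3, 4]].
Congruent diagonalization of A (simultaneous row and column reduction) yields pivots 3, 1.
Counting signs: 2 positive.
The rank is the number of nonzero pivots: 2.

2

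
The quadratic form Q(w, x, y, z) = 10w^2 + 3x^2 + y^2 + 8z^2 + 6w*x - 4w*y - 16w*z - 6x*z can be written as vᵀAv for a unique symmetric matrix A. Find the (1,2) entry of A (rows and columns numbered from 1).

3

The coefficient of w·x in Q is 6. For a symmetric A this equals A[1,2] + A[2,1] = 2·A[1,2].
So A[1,2] = 6/2 = 3.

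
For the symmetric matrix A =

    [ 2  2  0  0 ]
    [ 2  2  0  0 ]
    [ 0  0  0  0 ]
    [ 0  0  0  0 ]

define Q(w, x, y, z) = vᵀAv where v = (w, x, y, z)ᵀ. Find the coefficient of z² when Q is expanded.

0

The coefficient of z² is the diagonal entry A[4,4] = 0.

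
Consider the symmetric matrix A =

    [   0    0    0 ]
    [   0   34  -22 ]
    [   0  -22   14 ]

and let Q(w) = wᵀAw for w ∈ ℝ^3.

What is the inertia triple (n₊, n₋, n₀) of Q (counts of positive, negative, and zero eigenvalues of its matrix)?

(1, 1, 1)

Row-reducing A symmetrically gives the diagonal entries 0, 34, -4/17.
So there are 1 positive, 1 negative, 1 zero pivots.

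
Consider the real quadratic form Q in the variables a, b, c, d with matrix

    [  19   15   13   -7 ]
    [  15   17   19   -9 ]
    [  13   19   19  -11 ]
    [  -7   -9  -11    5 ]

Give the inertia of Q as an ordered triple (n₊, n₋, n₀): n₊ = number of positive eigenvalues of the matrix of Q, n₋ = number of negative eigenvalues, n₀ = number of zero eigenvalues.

(3, 1, 0)

Congruent diagonalization of A (simultaneous row and column reduction) yields pivots 19, 98/19, -230/49, 12/115.
So there are 3 positive, 1 negative pivots.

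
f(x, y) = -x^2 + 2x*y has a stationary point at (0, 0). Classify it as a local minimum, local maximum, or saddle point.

The Hessian at the origin is H = [[-2, 2], [2, 0]].
det H = -2·0 − (2)² = -4 < 0, so H is indefinite.
Therefore the origin is a saddle point.

saddle point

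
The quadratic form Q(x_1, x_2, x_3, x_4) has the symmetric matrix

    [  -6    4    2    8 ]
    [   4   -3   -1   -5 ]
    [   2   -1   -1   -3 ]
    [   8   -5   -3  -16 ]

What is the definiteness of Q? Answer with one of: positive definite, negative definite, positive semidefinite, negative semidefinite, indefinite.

negative semidefinite

Congruent diagonalization of A (simultaneous row and column reduction) yields pivots -6, -1/3, 0, -5.
Counting signs: 3 negative, 1 zero.
Hence Q is negative semidefinite.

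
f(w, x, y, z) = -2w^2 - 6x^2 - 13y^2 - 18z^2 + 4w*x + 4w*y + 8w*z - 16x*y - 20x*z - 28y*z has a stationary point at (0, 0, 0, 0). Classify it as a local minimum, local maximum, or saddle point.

The Hessian at the origin is H = [[-4, 4, 4, 8], [4, -12, -16, -20], [4, -16, -26, -28], [8, -20, -28, -36]].
An LDLᵀ factorisation of H has diagonal entries -4, -8, -4, -1.
So there are 4 negative pivots.
H is negative definite, so the origin is a strict local maximum.

local maximum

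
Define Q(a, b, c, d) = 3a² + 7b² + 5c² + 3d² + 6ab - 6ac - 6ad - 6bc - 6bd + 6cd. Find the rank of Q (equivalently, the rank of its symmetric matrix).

3

The symmetric matrix is A = [[3, 3, -3, -3], [3, 7, -3, -3], [-3, -3, 5, 3], [-3, -3, 3, 3]].
Row-reducing A symmetrically gives the diagonal entries 3, 4, 2, 0.
That gives 3 positive, 1 zero pivots.
The rank is the number of nonzero pivots: 3.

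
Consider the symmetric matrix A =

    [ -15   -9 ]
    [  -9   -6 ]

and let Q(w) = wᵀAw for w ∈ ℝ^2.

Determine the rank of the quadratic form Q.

2

Applying the same elementary operations to the rows and columns of A produces a congruent diagonal matrix with entries -15, -3/5.
So there are 2 negative pivots.
The rank is the number of nonzero pivots: 2.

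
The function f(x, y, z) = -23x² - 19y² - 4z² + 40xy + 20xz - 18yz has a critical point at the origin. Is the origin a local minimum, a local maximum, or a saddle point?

saddle point

The Hessian at the origin is H = [[-46, 40, 20], [40, -38, -18], [20, -18, -8]].
Applying the same elementary operations to the rows and columns of H produces a congruent diagonal matrix with entries -46, -74/23, 30/37.
Counting signs: 1 positive, 2 negative.
H is indefinite, so the origin is a saddle point.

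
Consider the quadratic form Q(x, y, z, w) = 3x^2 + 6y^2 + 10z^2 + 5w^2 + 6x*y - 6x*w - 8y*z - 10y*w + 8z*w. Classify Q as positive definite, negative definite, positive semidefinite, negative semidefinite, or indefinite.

The symmetric matrix is A = [[3, 3, 0, -3], [3, 6, -4, -5], [0, -4, 10, 4], [-3, -5, 4, 5]].
An LDLᵀ factorisation of A has diagonal entries 3, 3, 14/3, 2/7.
That gives 4 positive pivots.
Hence Q is positive definite.

positive definite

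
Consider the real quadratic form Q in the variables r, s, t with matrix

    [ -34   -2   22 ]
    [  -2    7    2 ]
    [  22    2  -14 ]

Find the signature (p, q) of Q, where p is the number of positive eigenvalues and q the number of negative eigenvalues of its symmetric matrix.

Row-reducing A symmetrically gives the diagonal entries -34, 121/17, 20/121.
So there are 2 positive, 1 negative pivots.

(2, 1)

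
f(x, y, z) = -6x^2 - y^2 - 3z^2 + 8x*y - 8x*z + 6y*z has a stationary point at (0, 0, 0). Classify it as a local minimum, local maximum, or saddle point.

saddle point

The Hessian at the origin is H = [[-12, 8, -8], [8, -2, 6], [-8, 6, -6]].
Congruent diagonalization of H (simultaneous row and column reduction) yields pivots -12, 10/3, -4/5.
That gives 1 positive, 2 negative pivots.
H is indefinite, so the origin is a saddle point.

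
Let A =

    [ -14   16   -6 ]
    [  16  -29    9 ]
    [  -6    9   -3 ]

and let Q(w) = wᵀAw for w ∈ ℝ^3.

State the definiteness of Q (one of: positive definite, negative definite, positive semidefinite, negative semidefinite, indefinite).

Row-reducing A symmetrically gives the diagonal entries -14, -75/7, 0.
Counting signs: 2 negative, 1 zero.
Hence Q is negative semidefinite.

negative semidefinite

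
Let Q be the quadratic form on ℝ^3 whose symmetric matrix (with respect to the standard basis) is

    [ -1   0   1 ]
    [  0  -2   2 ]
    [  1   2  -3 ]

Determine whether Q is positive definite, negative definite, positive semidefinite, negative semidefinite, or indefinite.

Applying the same elementary operations to the rows and columns of A produces a congruent diagonal matrix with entries -1, -2, 0.
That gives 2 negative, 1 zero pivots.
Hence Q is negative semidefinite.

negative semidefinite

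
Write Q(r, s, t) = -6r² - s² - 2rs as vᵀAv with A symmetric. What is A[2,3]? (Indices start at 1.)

The coefficient of s·t in Q is 0. For a symmetric A this equals A[2,3] + A[3,2] = 2·A[2,3].
So A[2,3] = 0/2 = 0.

0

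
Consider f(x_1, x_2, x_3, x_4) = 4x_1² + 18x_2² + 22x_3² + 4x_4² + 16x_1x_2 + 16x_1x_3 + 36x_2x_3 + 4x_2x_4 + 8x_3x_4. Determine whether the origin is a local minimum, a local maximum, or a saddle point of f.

local minimum

The Hessian at the origin is H = [[8, 16, 16, 0], [16, 36, 36, 4], [16, 36, 44, 8], [0, 4, 8, 8]].
An LDLᵀ factorisation of H has diagonal entries 8, 4, 8, 2.
So there are 4 positive pivots.
H is positive definite, so the origin is a strict local minimum.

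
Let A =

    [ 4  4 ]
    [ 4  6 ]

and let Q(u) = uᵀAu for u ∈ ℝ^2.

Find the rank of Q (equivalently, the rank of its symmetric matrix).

Symmetric row and column elimination reduces A to a congruent diagonal form with pivots 4, 2.
That gives 2 positive pivots.
The rank is the number of nonzero pivots: 2.

2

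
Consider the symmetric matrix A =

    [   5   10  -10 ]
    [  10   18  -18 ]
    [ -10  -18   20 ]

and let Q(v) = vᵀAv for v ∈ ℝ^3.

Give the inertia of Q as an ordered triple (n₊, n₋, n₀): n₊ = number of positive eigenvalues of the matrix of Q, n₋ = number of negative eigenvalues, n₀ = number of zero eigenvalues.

Row-reducing A symmetrically gives the diagonal entries 5, -2, 2.
So there are 2 positive, 1 negative pivots.

(2, 1, 0)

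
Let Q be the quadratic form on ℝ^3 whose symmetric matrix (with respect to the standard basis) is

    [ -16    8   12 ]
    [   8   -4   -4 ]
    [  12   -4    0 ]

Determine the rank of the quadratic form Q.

Row reduction of A gives 3 nonzero rows, so rank A = 3.

3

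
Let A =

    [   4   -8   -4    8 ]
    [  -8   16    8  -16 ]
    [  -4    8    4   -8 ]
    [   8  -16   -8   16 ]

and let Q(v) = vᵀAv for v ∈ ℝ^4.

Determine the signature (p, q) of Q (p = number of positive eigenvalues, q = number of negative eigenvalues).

(1, 0)

Applying the same elementary operations to the rows and columns of A produces a congruent diagonal matrix with entries 4, 0, 0, 0.
Counting signs: 1 positive, 3 zero.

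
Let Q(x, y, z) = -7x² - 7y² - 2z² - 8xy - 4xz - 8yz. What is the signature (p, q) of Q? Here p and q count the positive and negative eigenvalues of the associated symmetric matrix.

(1, 2)

The associated matrix is A = [[-7, -4, -2], [-4, -7, -4], [-2, -4, -2]].
Applying the same elementary operations to the rows and columns of A produces a congruent diagonal matrix with entries -7, -33/7, 10/33.
That gives 1 positive, 2 negative pivots.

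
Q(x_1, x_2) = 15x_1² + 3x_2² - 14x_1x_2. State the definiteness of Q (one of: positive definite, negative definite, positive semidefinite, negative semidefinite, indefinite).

indefinite

Write A = [[15, -7], [-7, 3]].
Congruent diagonalization of A (simultaneous row and column reduction) yields pivots 15, -4/15.
Counting signs: 1 positive, 1 negative.
Hence Q is indefinite.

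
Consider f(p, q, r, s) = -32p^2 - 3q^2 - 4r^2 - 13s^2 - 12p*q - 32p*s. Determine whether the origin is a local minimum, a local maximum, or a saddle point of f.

local maximum

The Hessian at the origin is H = [[-64, -12, 0, -32], [-12, -6, 0, 0], [0, 0, -8, 0], [-32, 0, 0, -26]].
Congruent diagonalization of H (simultaneous row and column reduction) yields pivots -64, -15/4, -8, -2/5.
That gives 4 negative pivots.
H is negative definite, so the origin is a strict local maximum.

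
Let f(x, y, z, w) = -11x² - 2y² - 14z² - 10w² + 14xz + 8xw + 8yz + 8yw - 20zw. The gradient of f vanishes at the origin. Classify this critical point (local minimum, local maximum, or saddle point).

The Hessian at the origin is H = [[-22, 0, 14, 8], [0, -4, 8, 8], [14, 8, -28, -20], [8, 8, -20, -20]].
Congruent diagonalization of H (simultaneous row and column reduction) yields pivots -22, -4, -34/11, -12/17.
That gives 4 negative pivots.
H is negative definite, so the origin is a strict local maximum.

local maximum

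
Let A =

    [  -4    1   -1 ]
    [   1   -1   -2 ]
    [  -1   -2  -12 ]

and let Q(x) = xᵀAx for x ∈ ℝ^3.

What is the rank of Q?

An LDLᵀ factorisation of A has diagonal entries -4, -3/4, -5.
So there are 3 negative pivots.
The rank is the number of nonzero pivots: 3.

3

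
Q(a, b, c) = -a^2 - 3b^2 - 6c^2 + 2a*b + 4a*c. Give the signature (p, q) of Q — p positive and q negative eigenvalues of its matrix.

The symmetric matrix is A = [[-1, 1, 2], [1, -3, 0], [2, 0, -6]].
Symmetric row and column elimination reduces A to a congruent diagonal form with pivots -1, -2, 0.
That gives 2 negative, 1 zero pivots.

(0, 2)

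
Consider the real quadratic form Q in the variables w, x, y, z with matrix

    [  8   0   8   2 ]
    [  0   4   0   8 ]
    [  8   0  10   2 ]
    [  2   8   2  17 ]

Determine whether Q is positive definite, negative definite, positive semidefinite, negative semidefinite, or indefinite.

positive definite

An LDLᵀ factorisation of A has diagonal entries 8, 4, 2, 1/2.
So there are 4 positive pivots.
Hence Q is positive definite.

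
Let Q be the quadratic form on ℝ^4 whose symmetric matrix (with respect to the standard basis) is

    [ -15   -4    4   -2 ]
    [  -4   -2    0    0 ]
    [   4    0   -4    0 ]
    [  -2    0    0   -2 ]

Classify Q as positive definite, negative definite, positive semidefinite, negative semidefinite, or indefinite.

negative definite

Congruent diagonalization of A (simultaneous row and column reduction) yields pivots -15, -14/15, -12/7, -2/3.
That gives 4 negative pivots.
Hence Q is negative definite.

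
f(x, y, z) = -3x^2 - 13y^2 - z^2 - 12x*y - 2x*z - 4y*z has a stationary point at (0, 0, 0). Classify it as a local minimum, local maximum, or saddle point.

The Hessian at the origin is H = [[-6, -12, -2], [-12, -26, -4], [-2, -4, -2]].
Congruent diagonalization of H (simultaneous row and column reduction) yields pivots -6, -2, -4/3.
Counting signs: 3 negative.
H is negative definite, so the origin is a strict local maximum.

local maximum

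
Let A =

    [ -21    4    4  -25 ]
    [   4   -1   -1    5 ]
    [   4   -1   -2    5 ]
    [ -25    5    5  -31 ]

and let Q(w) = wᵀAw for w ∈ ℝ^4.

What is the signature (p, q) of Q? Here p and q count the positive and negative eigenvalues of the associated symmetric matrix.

Symmetric row and column elimination reduces A to a congruent diagonal form with pivots -21, -5/21, -1, -1.
Counting signs: 4 negative.

(0, 4)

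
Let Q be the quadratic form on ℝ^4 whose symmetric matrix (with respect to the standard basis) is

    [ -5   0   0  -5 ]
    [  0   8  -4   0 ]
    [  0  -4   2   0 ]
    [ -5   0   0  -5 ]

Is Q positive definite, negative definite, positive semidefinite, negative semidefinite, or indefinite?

Symmetric row and column elimination reduces A to a congruent diagonal form with pivots -5, 8, 0, 0.
Counting signs: 1 positive, 1 negative, 2 zero.
Hence Q is indefinite.

indefinite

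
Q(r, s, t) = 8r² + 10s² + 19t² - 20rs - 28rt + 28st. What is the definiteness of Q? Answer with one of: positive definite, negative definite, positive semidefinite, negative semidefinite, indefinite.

indefinite

The associated matrix is A = [[8, -10, -14], [-10, 10, 14], [-14, 14, 19]].
Congruent diagonalization of A (simultaneous row and column reduction) yields pivots 8, -5/2, -3/5.
That gives 1 positive, 2 negative pivots.
Hence Q is indefinite.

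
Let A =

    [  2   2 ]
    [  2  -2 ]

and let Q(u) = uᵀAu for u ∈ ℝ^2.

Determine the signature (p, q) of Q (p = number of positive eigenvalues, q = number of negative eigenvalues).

Congruent diagonalization of A (simultaneous row and column reduction) yields pivots 2, -4.
Counting signs: 1 positive, 1 negative.

(1, 1)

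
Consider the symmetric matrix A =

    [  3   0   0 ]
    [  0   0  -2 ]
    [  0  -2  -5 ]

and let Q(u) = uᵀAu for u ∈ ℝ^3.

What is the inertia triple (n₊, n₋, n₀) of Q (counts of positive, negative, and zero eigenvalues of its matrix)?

By Sylvester's law of inertia any congruent diagonalization of A has 2 positive, 1 negative and 0 zero entries.

(2, 1, 0)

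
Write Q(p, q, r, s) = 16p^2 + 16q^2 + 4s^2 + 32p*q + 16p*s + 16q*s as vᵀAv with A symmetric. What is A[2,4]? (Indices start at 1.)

8

The coefficient of q·s in Q is 16. For a symmetric A this equals A[2,4] + A[4,2] = 2·A[2,4].
So A[2,4] = 16/2 = 8.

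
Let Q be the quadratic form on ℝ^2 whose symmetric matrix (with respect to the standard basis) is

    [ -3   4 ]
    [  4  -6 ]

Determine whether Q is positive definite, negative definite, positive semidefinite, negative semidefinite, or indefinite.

negative definite

For the 2×2 matrix [[-3, 4], [4, -6]]: det = -3·-6 − (4)² = 2, trace = -9.
det > 0 so both eigenvalues share the sign of the trace; trace = -9 < 0 ⇒ both negative.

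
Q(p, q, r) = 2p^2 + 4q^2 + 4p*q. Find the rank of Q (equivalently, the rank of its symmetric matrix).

Write A = [[2, 2, 0], [2, 4, 0], [0, 0, 0]].
Symmetric row and column elimination reduces A to a congruent diagonal form with pivots 2, 2, 0.
So there are 2 positive, 1 zero pivots.
The rank is the number of nonzero pivots: 2.

2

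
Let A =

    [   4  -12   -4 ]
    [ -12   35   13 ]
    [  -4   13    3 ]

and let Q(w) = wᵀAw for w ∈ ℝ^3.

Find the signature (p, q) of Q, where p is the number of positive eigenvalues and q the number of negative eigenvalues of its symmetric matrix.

(1, 1)

Symmetric row and column elimination reduces A to a congruent diagonal form with pivots 4, -1, 0.
Counting signs: 1 positive, 1 negative, 1 zero.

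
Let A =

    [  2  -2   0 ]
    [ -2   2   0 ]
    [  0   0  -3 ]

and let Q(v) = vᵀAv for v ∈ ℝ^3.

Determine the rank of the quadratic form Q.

Row-reducing A symmetrically gives the diagonal entries 2, 0, -3.
That gives 1 positive, 1 negative, 1 zero pivots.
The rank is the number of nonzero pivots: 2.

2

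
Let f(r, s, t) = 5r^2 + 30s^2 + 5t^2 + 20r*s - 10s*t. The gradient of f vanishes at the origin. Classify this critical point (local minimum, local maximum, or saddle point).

local minimum

The Hessian at the origin is H = [[10, 20, 0], [20, 60, -10], [0, -10, 10]].
Congruent diagonalization of H (simultaneous row and column reduction) yields pivots 10, 20, 5.
So there are 3 positive pivots.
H is positive definite, so the origin is a strict local minimum.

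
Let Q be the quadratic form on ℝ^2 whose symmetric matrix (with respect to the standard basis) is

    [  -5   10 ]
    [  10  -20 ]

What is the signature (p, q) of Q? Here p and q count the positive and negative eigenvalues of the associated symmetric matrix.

Symmetric row and column elimination reduces A to a congruent diagonal form with pivots -5, 0.
Counting signs: 1 negative, 1 zero.

(0, 1)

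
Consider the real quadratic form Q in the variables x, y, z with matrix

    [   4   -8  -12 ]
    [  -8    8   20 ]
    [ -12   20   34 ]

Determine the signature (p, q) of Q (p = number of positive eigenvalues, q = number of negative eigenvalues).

Row-reducing A symmetrically gives the diagonal entries 4, -8, 0.
That gives 1 positive, 1 negative, 1 zero pivots.

(1, 1)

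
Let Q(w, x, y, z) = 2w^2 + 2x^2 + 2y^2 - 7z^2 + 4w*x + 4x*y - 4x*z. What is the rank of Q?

4

The symmetric matrix is A = [[2, 2, 0, 0], [2, 2, 2, -2], [0, 2, 2, 0], [0, -2, 0, -7]].
Row reduction of A gives 4 nonzero rows, so rank A = 4.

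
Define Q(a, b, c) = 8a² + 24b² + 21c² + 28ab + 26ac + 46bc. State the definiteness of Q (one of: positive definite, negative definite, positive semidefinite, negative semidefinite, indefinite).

indefinite

Write A = [[8, 14, 13], [14, 24, 23], [13, 23, 21]].
Symmetric row and column elimination reduces A to a congruent diagonal form with pivots 8, -1/2, 0.
So there are 1 positive, 1 negative, 1 zero pivots.
Hence Q is indefinite.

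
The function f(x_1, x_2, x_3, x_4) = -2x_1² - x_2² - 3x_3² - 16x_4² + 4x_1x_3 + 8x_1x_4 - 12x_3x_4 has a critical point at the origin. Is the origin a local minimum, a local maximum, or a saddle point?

The Hessian at the origin is H = [[-4, 0, 4, 8], [0, -2, 0, 0], [4, 0, -6, -12], [8, 0, -12, -32]].
An LDLᵀ factorisation of H has diagonal entries -4, -2, -2, -8.
Counting signs: 4 negative.
H is negative definite, so the origin is a strict local maximum.

local maximum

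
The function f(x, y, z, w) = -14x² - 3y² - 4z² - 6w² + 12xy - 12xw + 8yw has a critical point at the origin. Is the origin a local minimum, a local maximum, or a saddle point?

The Hessian at the origin is H = [[-28, 12, 0, -12], [12, -6, 0, 8], [0, 0, -8, 0], [-12, 8, 0, -12]].
Applying the same elementary operations to the rows and columns of H produces a congruent diagonal matrix with entries -28, -6/7, -8, 8/3.
So there are 1 positive, 3 negative pivots.
H is indefinite, so the origin is a saddle point.

saddle point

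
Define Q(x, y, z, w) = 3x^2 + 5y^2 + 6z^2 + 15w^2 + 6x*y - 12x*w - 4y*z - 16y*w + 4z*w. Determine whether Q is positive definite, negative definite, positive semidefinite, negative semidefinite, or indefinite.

positive definite

The associated matrix is A = [[3, 3, 0, -6], [3, 5, -2, -8], [0, -2, 6, 2], [-6, -8, 2, 15]].
Applying the same elementary operations to the rows and columns of A produces a congruent diagonal matrix with entries 3, 2, 4, 1.
Counting signs: 4 positive.
Hence Q is positive definite.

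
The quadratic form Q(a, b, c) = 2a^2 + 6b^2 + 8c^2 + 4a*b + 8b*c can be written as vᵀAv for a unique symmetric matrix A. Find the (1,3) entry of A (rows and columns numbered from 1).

The coefficient of a·c in Q is 0. For a symmetric A this equals A[1,3] + A[3,1] = 2·A[1,3].
So A[1,3] = 0/2 = 0.

0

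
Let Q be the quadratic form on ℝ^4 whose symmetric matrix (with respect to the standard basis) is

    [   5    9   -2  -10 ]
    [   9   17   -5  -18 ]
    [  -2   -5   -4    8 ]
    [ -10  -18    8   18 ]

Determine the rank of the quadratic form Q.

4

Row-reducing A symmetrically gives the diagonal entries 5, 4/5, -29/4, 6/29.
Counting signs: 3 positive, 1 negative.
The rank is the number of nonzero pivots: 4.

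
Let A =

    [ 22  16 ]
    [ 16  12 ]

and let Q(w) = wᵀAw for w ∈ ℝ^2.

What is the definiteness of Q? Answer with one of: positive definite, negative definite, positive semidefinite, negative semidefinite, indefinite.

For the 2×2 matrix [[22, 16], [16, 12]]: det = 22·12 − (16)² = 8, trace = 34.
det > 0 so both eigenvalues share the sign of the trace; trace = 34 > 0 ⇒ both positive.

positive definite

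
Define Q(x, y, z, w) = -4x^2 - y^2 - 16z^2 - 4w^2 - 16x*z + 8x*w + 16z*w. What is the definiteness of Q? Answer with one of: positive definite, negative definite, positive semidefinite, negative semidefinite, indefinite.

negative semidefinite

The symmetric matrix is A = [[-4, 0, -8, 4], [0, -1, 0, 0], [-8, 0, -16, 8], [4, 0, 8, -4]].
Congruent diagonalization of A (simultaneous row and column reduction) yields pivots -4, -1, 0, 0.
That gives 2 negative, 2 zero pivots.
Hence Q is negative semidefinite.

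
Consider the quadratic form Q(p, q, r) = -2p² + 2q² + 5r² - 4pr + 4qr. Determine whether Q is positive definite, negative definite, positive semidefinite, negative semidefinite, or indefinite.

indefinite

Write A = [[-2, 0, -2], [0, 2, 2], [-2, 2, 5]].
Congruent diagonalization of A (simultaneous row and column reduction) yields pivots -2, 2, 5.
Counting signs: 2 positive, 1 negative.
Hence Q is indefinite.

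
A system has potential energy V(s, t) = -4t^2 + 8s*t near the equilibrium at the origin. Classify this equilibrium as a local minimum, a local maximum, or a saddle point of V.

The Hessian at the origin is H = [[0, 8], [8, -8]].
det H = 0·-8 − (8)² = -64 < 0, so H is indefinite.
Therefore the origin is a saddle point.

saddle point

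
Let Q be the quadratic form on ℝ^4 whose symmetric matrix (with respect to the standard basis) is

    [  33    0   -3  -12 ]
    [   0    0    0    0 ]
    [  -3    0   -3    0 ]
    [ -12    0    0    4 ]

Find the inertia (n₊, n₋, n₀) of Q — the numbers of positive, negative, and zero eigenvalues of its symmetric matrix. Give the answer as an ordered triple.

Congruent diagonalization of A (simultaneous row and column reduction) yields pivots 33, 0, -36/11, 0.
So there are 1 positive, 1 negative, 2 zero pivots.

(1, 1, 2)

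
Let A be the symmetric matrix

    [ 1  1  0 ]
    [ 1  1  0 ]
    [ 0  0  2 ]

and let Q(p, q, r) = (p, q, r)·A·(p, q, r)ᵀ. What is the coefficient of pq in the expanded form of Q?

The coefficient of pq is A[1,2] + A[2,1] = 2·1 = 2.

2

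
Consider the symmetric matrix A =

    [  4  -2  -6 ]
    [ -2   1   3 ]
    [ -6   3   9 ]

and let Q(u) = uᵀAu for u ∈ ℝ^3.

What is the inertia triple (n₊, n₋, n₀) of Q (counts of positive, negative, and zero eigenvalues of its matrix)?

Row-reducing A symmetrically gives the diagonal entries 4, 0, 0.
Counting signs: 1 positive, 2 zero.

(1, 0, 2)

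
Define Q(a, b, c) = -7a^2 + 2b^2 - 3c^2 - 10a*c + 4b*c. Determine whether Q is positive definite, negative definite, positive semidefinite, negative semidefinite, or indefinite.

indefinite

The associated matrix is A = [[-7, 0, -5], [0, 2, 2], [-5, 2, -3]].
Symmetric row and column elimination reduces A to a congruent diagonal form with pivots -7, 2, -10/7.
So there are 1 positive, 2 negative pivots.
Hence Q is indefinite.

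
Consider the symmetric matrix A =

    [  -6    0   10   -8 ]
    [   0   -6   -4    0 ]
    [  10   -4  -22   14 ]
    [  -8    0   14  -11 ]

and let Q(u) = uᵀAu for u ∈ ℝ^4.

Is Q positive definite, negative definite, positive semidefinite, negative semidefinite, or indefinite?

Leading principal minors: Δ_1 = -6, Δ_2 = 36, Δ_3 = -96, Δ_4 = 16.
The signs alternate starting with Δ_1 < 0, so by Sylvester's criterion Q is negative definite.

negative definite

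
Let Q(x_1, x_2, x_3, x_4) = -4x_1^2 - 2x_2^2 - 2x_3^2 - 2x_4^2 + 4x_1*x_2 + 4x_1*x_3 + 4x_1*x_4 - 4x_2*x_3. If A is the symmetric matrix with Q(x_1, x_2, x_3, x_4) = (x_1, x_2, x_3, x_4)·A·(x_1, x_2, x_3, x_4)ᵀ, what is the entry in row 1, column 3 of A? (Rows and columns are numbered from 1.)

The coefficient of x_1·x_3 in Q is 4. For a symmetric A this equals A[1,3] + A[3,1] = 2·A[1,3].
So A[1,3] = 4/2 = 2.

2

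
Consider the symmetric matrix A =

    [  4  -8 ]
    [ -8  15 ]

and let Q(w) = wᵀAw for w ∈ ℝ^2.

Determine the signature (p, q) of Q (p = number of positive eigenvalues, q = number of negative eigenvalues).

(1, 1)

Applying the same elementary operations to the rows and columns of A produces a congruent diagonal matrix with entries 4, -1.
So there are 1 positive, 1 negative pivots.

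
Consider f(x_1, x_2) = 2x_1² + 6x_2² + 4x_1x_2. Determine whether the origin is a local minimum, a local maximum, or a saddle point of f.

The Hessian at the origin is H = [[4, 4], [4, 12]].
det H = 4·12 − (4)² = 32 > 0 and H[1,1] = 4 > 0, so H is positive definite.
Therefore the origin is a local minimum.

local minimum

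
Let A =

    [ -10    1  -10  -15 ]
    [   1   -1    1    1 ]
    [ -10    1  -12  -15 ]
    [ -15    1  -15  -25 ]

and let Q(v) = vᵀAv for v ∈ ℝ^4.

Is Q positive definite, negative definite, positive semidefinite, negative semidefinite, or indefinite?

negative definite

An LDLᵀ factorisation of A has diagonal entries -10, -9/10, -2, -20/9.
That gives 4 negative pivots.
Hence Q is negative definite.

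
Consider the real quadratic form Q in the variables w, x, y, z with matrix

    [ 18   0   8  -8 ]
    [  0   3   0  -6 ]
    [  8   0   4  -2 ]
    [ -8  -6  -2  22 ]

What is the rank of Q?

Applying the same elementary operations to the rows and columns of A produces a congruent diagonal matrix with entries 18, 3, 4/9, 1.
That gives 4 positive pivots.
The rank is the number of nonzero pivots: 4.

4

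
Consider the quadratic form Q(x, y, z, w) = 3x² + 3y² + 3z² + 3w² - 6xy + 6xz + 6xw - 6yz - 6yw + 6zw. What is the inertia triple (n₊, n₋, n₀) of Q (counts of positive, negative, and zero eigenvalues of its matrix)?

(1, 0, 3)

The symmetric matrix is A = [[3, -3, 3, 3], [-3, 3, -3, -3], [3, -3, 3, 3], [3, -3, 3, 3]].
Applying the same elementary operations to the rows and columns of A produces a congruent diagonal matrix with entries 3, 0, 0, 0.
So there are 1 positive, 3 zero pivots.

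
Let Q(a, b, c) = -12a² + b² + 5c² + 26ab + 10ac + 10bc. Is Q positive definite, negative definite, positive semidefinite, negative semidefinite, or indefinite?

The associated matrix is A = [[-12, 13, 5], [13, 1, 5], [5, 5, 5]].
Congruent diagonalization of A (simultaneous row and column reduction) yields pivots -12, 181/12, -20/181.
So there are 1 positive, 2 negative pivots.
Hence Q is indefinite.

indefinite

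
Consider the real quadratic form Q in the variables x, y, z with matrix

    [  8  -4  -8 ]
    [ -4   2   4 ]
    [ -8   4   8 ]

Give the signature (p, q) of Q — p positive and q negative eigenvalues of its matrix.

Congruent diagonalization of A (simultaneous row and column reduction) yields pivots 8, 0, 0.
Counting signs: 1 positive, 2 zero.

(1, 0)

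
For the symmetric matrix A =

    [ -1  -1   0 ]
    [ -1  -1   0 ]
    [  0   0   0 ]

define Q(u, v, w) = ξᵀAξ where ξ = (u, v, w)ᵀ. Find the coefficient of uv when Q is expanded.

-2

The coefficient of uv is A[1,2] + A[2,1] = 2·(-1) = -2.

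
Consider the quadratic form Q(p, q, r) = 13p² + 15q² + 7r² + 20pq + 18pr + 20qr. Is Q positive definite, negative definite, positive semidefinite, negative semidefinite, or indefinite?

The symmetric matrix is A = [[13, 10, 9], [10, 15, 10], [9, 10, 7]].
Applying the same elementary operations to the rows and columns of A produces a congruent diagonal matrix with entries 13, 95/13, -10/19.
So there are 2 positive, 1 negative pivots.
Hence Q is indefinite.

indefinite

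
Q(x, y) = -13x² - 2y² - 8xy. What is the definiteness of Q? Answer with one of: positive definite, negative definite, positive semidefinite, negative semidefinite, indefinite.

negative definite

The symmetric matrix of Q is A = [[-13, -4], [-4, -2]].
Leading principal minors: Δ_1 = -13, Δ_2 = 10.
The signs alternate starting with Δ_1 < 0, so by Sylvester's criterion Q is negative definite.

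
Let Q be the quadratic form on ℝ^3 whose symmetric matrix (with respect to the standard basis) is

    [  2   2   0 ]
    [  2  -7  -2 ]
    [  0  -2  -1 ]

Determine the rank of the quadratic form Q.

Row-reducing A symmetrically gives the diagonal entries 2, -9, -5/9.
That gives 1 positive, 2 negative pivots.
The rank is the number of nonzero pivots: 3.

3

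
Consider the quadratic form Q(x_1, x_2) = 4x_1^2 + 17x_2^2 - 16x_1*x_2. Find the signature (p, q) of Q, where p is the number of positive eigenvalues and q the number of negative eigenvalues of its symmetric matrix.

(2, 0)

The associated matrix is A = [[4, -8], [-8, 17]].
Applying the same elementary operations to the rows and columns of A produces a congruent diagonal matrix with entries 4, 1.
Counting signs: 2 positive.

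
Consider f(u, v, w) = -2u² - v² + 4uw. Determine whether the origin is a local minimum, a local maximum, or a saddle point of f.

The Hessian at the origin is H = [[-4, 0, 4], [0, -2, 0], [4, 0, 0]].
Row-reducing H symmetrically gives the diagonal entries -4, -2, 4.
That gives 1 positive, 2 negative pivots.
H is indefinite, so the origin is a saddle point.

saddle point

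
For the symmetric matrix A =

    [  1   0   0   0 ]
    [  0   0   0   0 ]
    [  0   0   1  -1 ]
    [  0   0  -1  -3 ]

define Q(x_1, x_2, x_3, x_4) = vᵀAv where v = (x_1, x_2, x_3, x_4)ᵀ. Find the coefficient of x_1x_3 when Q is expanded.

The coefficient of x_1x_3 is A[1,3] + A[3,1] = 2·0 = 0.

0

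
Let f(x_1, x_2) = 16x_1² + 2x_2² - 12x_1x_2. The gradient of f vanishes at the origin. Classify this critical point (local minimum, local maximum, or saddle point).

saddle point

The Hessian at the origin is H = [[32, -12], [-12, 4]].
det H = 32·4 − (-12)² = -16 < 0, so H is indefinite.
Therefore the origin is a saddle point.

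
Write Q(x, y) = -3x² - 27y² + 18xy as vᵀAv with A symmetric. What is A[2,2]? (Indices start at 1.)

The coefficient of y² in Q is -27, and that is exactly A[2,2].

-27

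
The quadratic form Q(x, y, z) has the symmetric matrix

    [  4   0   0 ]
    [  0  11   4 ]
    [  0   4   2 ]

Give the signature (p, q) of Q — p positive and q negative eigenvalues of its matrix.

Row-reducing A symmetrically gives the diagonal entries 4, 11, 6/11.
So there are 3 positive pivots.

(3, 0)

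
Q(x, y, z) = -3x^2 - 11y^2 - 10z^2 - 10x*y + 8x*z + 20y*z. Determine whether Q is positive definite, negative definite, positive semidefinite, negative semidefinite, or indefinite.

negative definite

Write A = [[-3, -5, 4], [-5, -11, 10], [4, 10, -10]].
Applying the same elementary operations to the rows and columns of A produces a congruent diagonal matrix with entries -3, -8/3, -1/2.
Counting signs: 3 negative.
Hence Q is negative definite.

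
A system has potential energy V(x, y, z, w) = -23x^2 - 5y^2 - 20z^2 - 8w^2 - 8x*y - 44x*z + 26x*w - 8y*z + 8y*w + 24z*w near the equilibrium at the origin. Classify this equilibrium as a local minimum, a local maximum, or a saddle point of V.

The Hessian at the origin is H = [[-46, -8, -44, 26], [-8, -10, -8, 8], [-44, -8, -40, 24], [26, 8, 24, -16]].
Symmetric row and column elimination reduces H to a congruent diagonal form with pivots -46, -198/23, 208/99, -5/13.
That gives 1 positive, 3 negative pivots.
H is indefinite, so the origin is a saddle point.

saddle point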